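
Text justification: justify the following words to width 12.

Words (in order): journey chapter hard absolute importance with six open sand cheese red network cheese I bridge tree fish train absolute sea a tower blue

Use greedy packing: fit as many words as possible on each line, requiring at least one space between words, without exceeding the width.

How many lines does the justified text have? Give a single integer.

Answer: 13

Derivation:
Line 1: ['journey'] (min_width=7, slack=5)
Line 2: ['chapter', 'hard'] (min_width=12, slack=0)
Line 3: ['absolute'] (min_width=8, slack=4)
Line 4: ['importance'] (min_width=10, slack=2)
Line 5: ['with', 'six'] (min_width=8, slack=4)
Line 6: ['open', 'sand'] (min_width=9, slack=3)
Line 7: ['cheese', 'red'] (min_width=10, slack=2)
Line 8: ['network'] (min_width=7, slack=5)
Line 9: ['cheese', 'I'] (min_width=8, slack=4)
Line 10: ['bridge', 'tree'] (min_width=11, slack=1)
Line 11: ['fish', 'train'] (min_width=10, slack=2)
Line 12: ['absolute', 'sea'] (min_width=12, slack=0)
Line 13: ['a', 'tower', 'blue'] (min_width=12, slack=0)
Total lines: 13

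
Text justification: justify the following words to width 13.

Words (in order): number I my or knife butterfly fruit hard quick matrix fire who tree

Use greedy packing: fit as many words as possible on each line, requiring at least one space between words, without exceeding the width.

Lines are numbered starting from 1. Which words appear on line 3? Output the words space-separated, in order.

Line 1: ['number', 'I', 'my'] (min_width=11, slack=2)
Line 2: ['or', 'knife'] (min_width=8, slack=5)
Line 3: ['butterfly'] (min_width=9, slack=4)
Line 4: ['fruit', 'hard'] (min_width=10, slack=3)
Line 5: ['quick', 'matrix'] (min_width=12, slack=1)
Line 6: ['fire', 'who', 'tree'] (min_width=13, slack=0)

Answer: butterfly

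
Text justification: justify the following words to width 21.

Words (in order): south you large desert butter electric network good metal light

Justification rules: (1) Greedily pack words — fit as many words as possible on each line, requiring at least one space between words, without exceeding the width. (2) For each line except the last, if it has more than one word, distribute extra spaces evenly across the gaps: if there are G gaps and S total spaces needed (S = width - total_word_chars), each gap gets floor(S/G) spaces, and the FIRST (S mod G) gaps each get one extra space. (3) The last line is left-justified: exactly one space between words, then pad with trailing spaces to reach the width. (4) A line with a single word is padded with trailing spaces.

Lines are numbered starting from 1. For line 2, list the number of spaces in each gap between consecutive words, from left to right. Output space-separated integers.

Answer: 9

Derivation:
Line 1: ['south', 'you', 'large'] (min_width=15, slack=6)
Line 2: ['desert', 'butter'] (min_width=13, slack=8)
Line 3: ['electric', 'network', 'good'] (min_width=21, slack=0)
Line 4: ['metal', 'light'] (min_width=11, slack=10)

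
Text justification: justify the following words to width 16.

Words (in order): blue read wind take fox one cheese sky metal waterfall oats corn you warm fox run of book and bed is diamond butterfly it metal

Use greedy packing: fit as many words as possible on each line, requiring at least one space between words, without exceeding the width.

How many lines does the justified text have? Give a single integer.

Answer: 10

Derivation:
Line 1: ['blue', 'read', 'wind'] (min_width=14, slack=2)
Line 2: ['take', 'fox', 'one'] (min_width=12, slack=4)
Line 3: ['cheese', 'sky', 'metal'] (min_width=16, slack=0)
Line 4: ['waterfall', 'oats'] (min_width=14, slack=2)
Line 5: ['corn', 'you', 'warm'] (min_width=13, slack=3)
Line 6: ['fox', 'run', 'of', 'book'] (min_width=15, slack=1)
Line 7: ['and', 'bed', 'is'] (min_width=10, slack=6)
Line 8: ['diamond'] (min_width=7, slack=9)
Line 9: ['butterfly', 'it'] (min_width=12, slack=4)
Line 10: ['metal'] (min_width=5, slack=11)
Total lines: 10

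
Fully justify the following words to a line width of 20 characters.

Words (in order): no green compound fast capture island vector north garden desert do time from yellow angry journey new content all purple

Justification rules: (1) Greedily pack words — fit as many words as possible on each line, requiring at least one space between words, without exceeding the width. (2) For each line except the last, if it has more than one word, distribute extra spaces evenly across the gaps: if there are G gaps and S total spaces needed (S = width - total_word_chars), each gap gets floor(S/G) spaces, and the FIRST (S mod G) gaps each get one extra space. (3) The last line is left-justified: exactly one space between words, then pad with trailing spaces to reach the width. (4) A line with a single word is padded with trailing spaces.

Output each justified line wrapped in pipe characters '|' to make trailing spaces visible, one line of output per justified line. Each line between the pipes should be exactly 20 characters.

Answer: |no   green  compound|
|fast  capture island|
|vector  north garden|
|desert  do time from|
|yellow angry journey|
|new    content   all|
|purple              |

Derivation:
Line 1: ['no', 'green', 'compound'] (min_width=17, slack=3)
Line 2: ['fast', 'capture', 'island'] (min_width=19, slack=1)
Line 3: ['vector', 'north', 'garden'] (min_width=19, slack=1)
Line 4: ['desert', 'do', 'time', 'from'] (min_width=19, slack=1)
Line 5: ['yellow', 'angry', 'journey'] (min_width=20, slack=0)
Line 6: ['new', 'content', 'all'] (min_width=15, slack=5)
Line 7: ['purple'] (min_width=6, slack=14)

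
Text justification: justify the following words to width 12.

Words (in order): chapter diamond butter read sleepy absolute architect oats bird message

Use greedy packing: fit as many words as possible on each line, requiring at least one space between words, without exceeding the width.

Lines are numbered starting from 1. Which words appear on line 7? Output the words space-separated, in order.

Line 1: ['chapter'] (min_width=7, slack=5)
Line 2: ['diamond'] (min_width=7, slack=5)
Line 3: ['butter', 'read'] (min_width=11, slack=1)
Line 4: ['sleepy'] (min_width=6, slack=6)
Line 5: ['absolute'] (min_width=8, slack=4)
Line 6: ['architect'] (min_width=9, slack=3)
Line 7: ['oats', 'bird'] (min_width=9, slack=3)
Line 8: ['message'] (min_width=7, slack=5)

Answer: oats bird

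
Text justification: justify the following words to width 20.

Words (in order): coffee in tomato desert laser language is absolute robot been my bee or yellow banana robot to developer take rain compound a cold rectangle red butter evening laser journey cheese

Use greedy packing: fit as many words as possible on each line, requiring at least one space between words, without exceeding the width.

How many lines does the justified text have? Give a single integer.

Answer: 10

Derivation:
Line 1: ['coffee', 'in', 'tomato'] (min_width=16, slack=4)
Line 2: ['desert', 'laser'] (min_width=12, slack=8)
Line 3: ['language', 'is', 'absolute'] (min_width=20, slack=0)
Line 4: ['robot', 'been', 'my', 'bee', 'or'] (min_width=20, slack=0)
Line 5: ['yellow', 'banana', 'robot'] (min_width=19, slack=1)
Line 6: ['to', 'developer', 'take'] (min_width=17, slack=3)
Line 7: ['rain', 'compound', 'a', 'cold'] (min_width=20, slack=0)
Line 8: ['rectangle', 'red', 'butter'] (min_width=20, slack=0)
Line 9: ['evening', 'laser'] (min_width=13, slack=7)
Line 10: ['journey', 'cheese'] (min_width=14, slack=6)
Total lines: 10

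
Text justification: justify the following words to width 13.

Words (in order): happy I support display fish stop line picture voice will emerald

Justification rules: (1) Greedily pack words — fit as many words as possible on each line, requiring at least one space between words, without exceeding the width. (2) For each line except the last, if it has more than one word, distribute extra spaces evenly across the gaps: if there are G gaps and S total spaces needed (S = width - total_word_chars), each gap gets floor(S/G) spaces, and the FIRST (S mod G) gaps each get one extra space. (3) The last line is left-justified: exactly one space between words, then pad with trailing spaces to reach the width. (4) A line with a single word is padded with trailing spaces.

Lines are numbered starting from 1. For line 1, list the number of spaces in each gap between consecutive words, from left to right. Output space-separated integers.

Line 1: ['happy', 'I'] (min_width=7, slack=6)
Line 2: ['support'] (min_width=7, slack=6)
Line 3: ['display', 'fish'] (min_width=12, slack=1)
Line 4: ['stop', 'line'] (min_width=9, slack=4)
Line 5: ['picture', 'voice'] (min_width=13, slack=0)
Line 6: ['will', 'emerald'] (min_width=12, slack=1)

Answer: 7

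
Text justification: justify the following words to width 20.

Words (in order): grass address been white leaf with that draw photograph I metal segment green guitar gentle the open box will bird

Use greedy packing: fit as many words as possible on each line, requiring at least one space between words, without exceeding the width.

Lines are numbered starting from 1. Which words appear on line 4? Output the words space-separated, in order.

Answer: metal segment green

Derivation:
Line 1: ['grass', 'address', 'been'] (min_width=18, slack=2)
Line 2: ['white', 'leaf', 'with', 'that'] (min_width=20, slack=0)
Line 3: ['draw', 'photograph', 'I'] (min_width=17, slack=3)
Line 4: ['metal', 'segment', 'green'] (min_width=19, slack=1)
Line 5: ['guitar', 'gentle', 'the'] (min_width=17, slack=3)
Line 6: ['open', 'box', 'will', 'bird'] (min_width=18, slack=2)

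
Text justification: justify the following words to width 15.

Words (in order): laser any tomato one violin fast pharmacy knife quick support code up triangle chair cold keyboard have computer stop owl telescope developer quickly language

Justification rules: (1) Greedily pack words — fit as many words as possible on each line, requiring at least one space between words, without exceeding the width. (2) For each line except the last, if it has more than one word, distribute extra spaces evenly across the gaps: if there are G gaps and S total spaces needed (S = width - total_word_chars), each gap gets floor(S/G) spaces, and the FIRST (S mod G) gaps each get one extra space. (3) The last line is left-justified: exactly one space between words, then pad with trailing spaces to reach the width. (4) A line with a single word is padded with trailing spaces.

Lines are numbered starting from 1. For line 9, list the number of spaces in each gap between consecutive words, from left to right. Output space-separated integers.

Answer: 3

Derivation:
Line 1: ['laser', 'any'] (min_width=9, slack=6)
Line 2: ['tomato', 'one'] (min_width=10, slack=5)
Line 3: ['violin', 'fast'] (min_width=11, slack=4)
Line 4: ['pharmacy', 'knife'] (min_width=14, slack=1)
Line 5: ['quick', 'support'] (min_width=13, slack=2)
Line 6: ['code', 'up'] (min_width=7, slack=8)
Line 7: ['triangle', 'chair'] (min_width=14, slack=1)
Line 8: ['cold', 'keyboard'] (min_width=13, slack=2)
Line 9: ['have', 'computer'] (min_width=13, slack=2)
Line 10: ['stop', 'owl'] (min_width=8, slack=7)
Line 11: ['telescope'] (min_width=9, slack=6)
Line 12: ['developer'] (min_width=9, slack=6)
Line 13: ['quickly'] (min_width=7, slack=8)
Line 14: ['language'] (min_width=8, slack=7)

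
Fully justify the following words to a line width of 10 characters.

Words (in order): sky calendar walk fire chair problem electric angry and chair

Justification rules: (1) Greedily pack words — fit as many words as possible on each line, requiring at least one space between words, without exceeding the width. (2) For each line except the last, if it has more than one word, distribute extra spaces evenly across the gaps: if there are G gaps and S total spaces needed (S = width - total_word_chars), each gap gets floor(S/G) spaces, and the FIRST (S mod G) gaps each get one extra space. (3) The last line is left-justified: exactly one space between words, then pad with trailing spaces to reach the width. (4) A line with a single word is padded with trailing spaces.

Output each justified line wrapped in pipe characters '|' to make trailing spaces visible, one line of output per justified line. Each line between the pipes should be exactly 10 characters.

Line 1: ['sky'] (min_width=3, slack=7)
Line 2: ['calendar'] (min_width=8, slack=2)
Line 3: ['walk', 'fire'] (min_width=9, slack=1)
Line 4: ['chair'] (min_width=5, slack=5)
Line 5: ['problem'] (min_width=7, slack=3)
Line 6: ['electric'] (min_width=8, slack=2)
Line 7: ['angry', 'and'] (min_width=9, slack=1)
Line 8: ['chair'] (min_width=5, slack=5)

Answer: |sky       |
|calendar  |
|walk  fire|
|chair     |
|problem   |
|electric  |
|angry  and|
|chair     |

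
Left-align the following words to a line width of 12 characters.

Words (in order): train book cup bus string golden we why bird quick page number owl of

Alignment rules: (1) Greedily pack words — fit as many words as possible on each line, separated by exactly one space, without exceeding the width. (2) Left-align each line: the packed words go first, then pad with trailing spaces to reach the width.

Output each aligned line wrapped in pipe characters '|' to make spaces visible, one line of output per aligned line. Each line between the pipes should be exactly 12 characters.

Answer: |train book  |
|cup bus     |
|string      |
|golden we   |
|why bird    |
|quick page  |
|number owl  |
|of          |

Derivation:
Line 1: ['train', 'book'] (min_width=10, slack=2)
Line 2: ['cup', 'bus'] (min_width=7, slack=5)
Line 3: ['string'] (min_width=6, slack=6)
Line 4: ['golden', 'we'] (min_width=9, slack=3)
Line 5: ['why', 'bird'] (min_width=8, slack=4)
Line 6: ['quick', 'page'] (min_width=10, slack=2)
Line 7: ['number', 'owl'] (min_width=10, slack=2)
Line 8: ['of'] (min_width=2, slack=10)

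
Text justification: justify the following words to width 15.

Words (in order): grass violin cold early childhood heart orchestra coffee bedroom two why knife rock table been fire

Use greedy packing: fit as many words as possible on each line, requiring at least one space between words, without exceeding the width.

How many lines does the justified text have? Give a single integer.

Answer: 8

Derivation:
Line 1: ['grass', 'violin'] (min_width=12, slack=3)
Line 2: ['cold', 'early'] (min_width=10, slack=5)
Line 3: ['childhood', 'heart'] (min_width=15, slack=0)
Line 4: ['orchestra'] (min_width=9, slack=6)
Line 5: ['coffee', 'bedroom'] (min_width=14, slack=1)
Line 6: ['two', 'why', 'knife'] (min_width=13, slack=2)
Line 7: ['rock', 'table', 'been'] (min_width=15, slack=0)
Line 8: ['fire'] (min_width=4, slack=11)
Total lines: 8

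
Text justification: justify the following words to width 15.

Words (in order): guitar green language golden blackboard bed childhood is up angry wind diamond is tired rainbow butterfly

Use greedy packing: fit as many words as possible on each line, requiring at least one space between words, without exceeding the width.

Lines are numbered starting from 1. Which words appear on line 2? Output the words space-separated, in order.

Line 1: ['guitar', 'green'] (min_width=12, slack=3)
Line 2: ['language', 'golden'] (min_width=15, slack=0)
Line 3: ['blackboard', 'bed'] (min_width=14, slack=1)
Line 4: ['childhood', 'is', 'up'] (min_width=15, slack=0)
Line 5: ['angry', 'wind'] (min_width=10, slack=5)
Line 6: ['diamond', 'is'] (min_width=10, slack=5)
Line 7: ['tired', 'rainbow'] (min_width=13, slack=2)
Line 8: ['butterfly'] (min_width=9, slack=6)

Answer: language golden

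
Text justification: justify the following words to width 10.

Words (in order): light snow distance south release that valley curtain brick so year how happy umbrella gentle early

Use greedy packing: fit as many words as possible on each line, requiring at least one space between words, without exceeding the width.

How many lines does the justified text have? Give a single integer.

Answer: 13

Derivation:
Line 1: ['light', 'snow'] (min_width=10, slack=0)
Line 2: ['distance'] (min_width=8, slack=2)
Line 3: ['south'] (min_width=5, slack=5)
Line 4: ['release'] (min_width=7, slack=3)
Line 5: ['that'] (min_width=4, slack=6)
Line 6: ['valley'] (min_width=6, slack=4)
Line 7: ['curtain'] (min_width=7, slack=3)
Line 8: ['brick', 'so'] (min_width=8, slack=2)
Line 9: ['year', 'how'] (min_width=8, slack=2)
Line 10: ['happy'] (min_width=5, slack=5)
Line 11: ['umbrella'] (min_width=8, slack=2)
Line 12: ['gentle'] (min_width=6, slack=4)
Line 13: ['early'] (min_width=5, slack=5)
Total lines: 13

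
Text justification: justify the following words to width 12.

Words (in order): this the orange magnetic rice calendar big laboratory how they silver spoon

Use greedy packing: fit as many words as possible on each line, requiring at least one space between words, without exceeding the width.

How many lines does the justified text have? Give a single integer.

Answer: 8

Derivation:
Line 1: ['this', 'the'] (min_width=8, slack=4)
Line 2: ['orange'] (min_width=6, slack=6)
Line 3: ['magnetic'] (min_width=8, slack=4)
Line 4: ['rice'] (min_width=4, slack=8)
Line 5: ['calendar', 'big'] (min_width=12, slack=0)
Line 6: ['laboratory'] (min_width=10, slack=2)
Line 7: ['how', 'they'] (min_width=8, slack=4)
Line 8: ['silver', 'spoon'] (min_width=12, slack=0)
Total lines: 8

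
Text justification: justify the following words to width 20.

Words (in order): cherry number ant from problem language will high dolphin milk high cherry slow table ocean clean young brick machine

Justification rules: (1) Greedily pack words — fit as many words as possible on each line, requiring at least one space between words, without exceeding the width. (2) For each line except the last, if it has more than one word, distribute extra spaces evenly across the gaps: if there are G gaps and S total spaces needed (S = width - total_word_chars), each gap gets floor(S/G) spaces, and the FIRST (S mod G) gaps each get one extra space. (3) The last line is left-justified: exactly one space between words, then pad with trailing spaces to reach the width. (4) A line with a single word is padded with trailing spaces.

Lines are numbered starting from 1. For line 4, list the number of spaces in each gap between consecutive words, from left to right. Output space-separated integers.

Answer: 3 2

Derivation:
Line 1: ['cherry', 'number', 'ant'] (min_width=17, slack=3)
Line 2: ['from', 'problem'] (min_width=12, slack=8)
Line 3: ['language', 'will', 'high'] (min_width=18, slack=2)
Line 4: ['dolphin', 'milk', 'high'] (min_width=17, slack=3)
Line 5: ['cherry', 'slow', 'table'] (min_width=17, slack=3)
Line 6: ['ocean', 'clean', 'young'] (min_width=17, slack=3)
Line 7: ['brick', 'machine'] (min_width=13, slack=7)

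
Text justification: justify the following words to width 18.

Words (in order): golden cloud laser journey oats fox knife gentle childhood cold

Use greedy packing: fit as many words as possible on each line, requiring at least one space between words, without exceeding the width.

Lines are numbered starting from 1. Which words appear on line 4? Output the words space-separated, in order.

Answer: childhood cold

Derivation:
Line 1: ['golden', 'cloud', 'laser'] (min_width=18, slack=0)
Line 2: ['journey', 'oats', 'fox'] (min_width=16, slack=2)
Line 3: ['knife', 'gentle'] (min_width=12, slack=6)
Line 4: ['childhood', 'cold'] (min_width=14, slack=4)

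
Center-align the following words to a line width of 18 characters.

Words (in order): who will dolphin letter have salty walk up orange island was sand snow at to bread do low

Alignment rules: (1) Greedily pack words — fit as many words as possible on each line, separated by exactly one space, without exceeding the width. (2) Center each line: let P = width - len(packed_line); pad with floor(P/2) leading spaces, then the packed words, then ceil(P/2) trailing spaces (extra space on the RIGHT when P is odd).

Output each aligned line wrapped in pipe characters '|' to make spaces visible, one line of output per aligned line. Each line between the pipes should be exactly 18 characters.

Answer: | who will dolphin |
|letter have salty |
|  walk up orange  |
| island was sand  |
| snow at to bread |
|      do low      |

Derivation:
Line 1: ['who', 'will', 'dolphin'] (min_width=16, slack=2)
Line 2: ['letter', 'have', 'salty'] (min_width=17, slack=1)
Line 3: ['walk', 'up', 'orange'] (min_width=14, slack=4)
Line 4: ['island', 'was', 'sand'] (min_width=15, slack=3)
Line 5: ['snow', 'at', 'to', 'bread'] (min_width=16, slack=2)
Line 6: ['do', 'low'] (min_width=6, slack=12)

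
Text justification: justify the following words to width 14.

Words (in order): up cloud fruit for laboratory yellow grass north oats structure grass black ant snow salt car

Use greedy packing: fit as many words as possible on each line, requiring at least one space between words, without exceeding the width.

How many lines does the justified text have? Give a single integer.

Line 1: ['up', 'cloud', 'fruit'] (min_width=14, slack=0)
Line 2: ['for', 'laboratory'] (min_width=14, slack=0)
Line 3: ['yellow', 'grass'] (min_width=12, slack=2)
Line 4: ['north', 'oats'] (min_width=10, slack=4)
Line 5: ['structure'] (min_width=9, slack=5)
Line 6: ['grass', 'black'] (min_width=11, slack=3)
Line 7: ['ant', 'snow', 'salt'] (min_width=13, slack=1)
Line 8: ['car'] (min_width=3, slack=11)
Total lines: 8

Answer: 8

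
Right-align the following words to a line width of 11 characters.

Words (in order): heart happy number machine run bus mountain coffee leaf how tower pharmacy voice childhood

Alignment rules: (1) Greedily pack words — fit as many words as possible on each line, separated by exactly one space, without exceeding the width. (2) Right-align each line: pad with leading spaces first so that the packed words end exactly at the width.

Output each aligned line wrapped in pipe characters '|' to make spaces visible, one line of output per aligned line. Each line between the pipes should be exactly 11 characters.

Answer: |heart happy|
|     number|
|machine run|
|        bus|
|   mountain|
|coffee leaf|
|  how tower|
|   pharmacy|
|      voice|
|  childhood|

Derivation:
Line 1: ['heart', 'happy'] (min_width=11, slack=0)
Line 2: ['number'] (min_width=6, slack=5)
Line 3: ['machine', 'run'] (min_width=11, slack=0)
Line 4: ['bus'] (min_width=3, slack=8)
Line 5: ['mountain'] (min_width=8, slack=3)
Line 6: ['coffee', 'leaf'] (min_width=11, slack=0)
Line 7: ['how', 'tower'] (min_width=9, slack=2)
Line 8: ['pharmacy'] (min_width=8, slack=3)
Line 9: ['voice'] (min_width=5, slack=6)
Line 10: ['childhood'] (min_width=9, slack=2)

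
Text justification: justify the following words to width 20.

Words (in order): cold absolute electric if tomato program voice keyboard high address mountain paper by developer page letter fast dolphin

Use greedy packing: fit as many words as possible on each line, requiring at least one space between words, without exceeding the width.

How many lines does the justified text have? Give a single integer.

Answer: 8

Derivation:
Line 1: ['cold', 'absolute'] (min_width=13, slack=7)
Line 2: ['electric', 'if', 'tomato'] (min_width=18, slack=2)
Line 3: ['program', 'voice'] (min_width=13, slack=7)
Line 4: ['keyboard', 'high'] (min_width=13, slack=7)
Line 5: ['address', 'mountain'] (min_width=16, slack=4)
Line 6: ['paper', 'by', 'developer'] (min_width=18, slack=2)
Line 7: ['page', 'letter', 'fast'] (min_width=16, slack=4)
Line 8: ['dolphin'] (min_width=7, slack=13)
Total lines: 8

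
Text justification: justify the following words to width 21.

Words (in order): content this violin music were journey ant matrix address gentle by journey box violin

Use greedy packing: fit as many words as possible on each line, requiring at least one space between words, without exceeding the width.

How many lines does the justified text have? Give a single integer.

Answer: 5

Derivation:
Line 1: ['content', 'this', 'violin'] (min_width=19, slack=2)
Line 2: ['music', 'were', 'journey'] (min_width=18, slack=3)
Line 3: ['ant', 'matrix', 'address'] (min_width=18, slack=3)
Line 4: ['gentle', 'by', 'journey', 'box'] (min_width=21, slack=0)
Line 5: ['violin'] (min_width=6, slack=15)
Total lines: 5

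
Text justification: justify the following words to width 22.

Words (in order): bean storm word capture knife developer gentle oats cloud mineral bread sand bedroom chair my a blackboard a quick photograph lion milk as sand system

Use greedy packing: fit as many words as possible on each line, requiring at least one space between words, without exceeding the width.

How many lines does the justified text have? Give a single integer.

Answer: 8

Derivation:
Line 1: ['bean', 'storm', 'word'] (min_width=15, slack=7)
Line 2: ['capture', 'knife'] (min_width=13, slack=9)
Line 3: ['developer', 'gentle', 'oats'] (min_width=21, slack=1)
Line 4: ['cloud', 'mineral', 'bread'] (min_width=19, slack=3)
Line 5: ['sand', 'bedroom', 'chair', 'my'] (min_width=21, slack=1)
Line 6: ['a', 'blackboard', 'a', 'quick'] (min_width=20, slack=2)
Line 7: ['photograph', 'lion', 'milk'] (min_width=20, slack=2)
Line 8: ['as', 'sand', 'system'] (min_width=14, slack=8)
Total lines: 8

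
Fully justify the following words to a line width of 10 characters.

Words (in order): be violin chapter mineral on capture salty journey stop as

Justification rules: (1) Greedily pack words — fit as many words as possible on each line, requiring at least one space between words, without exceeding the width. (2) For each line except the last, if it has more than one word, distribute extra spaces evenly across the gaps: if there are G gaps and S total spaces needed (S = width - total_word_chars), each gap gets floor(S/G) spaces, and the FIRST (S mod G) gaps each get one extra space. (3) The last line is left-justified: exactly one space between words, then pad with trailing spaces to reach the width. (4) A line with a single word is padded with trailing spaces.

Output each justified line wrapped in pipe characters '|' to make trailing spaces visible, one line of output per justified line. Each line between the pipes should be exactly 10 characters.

Answer: |be  violin|
|chapter   |
|mineral on|
|capture   |
|salty     |
|journey   |
|stop as   |

Derivation:
Line 1: ['be', 'violin'] (min_width=9, slack=1)
Line 2: ['chapter'] (min_width=7, slack=3)
Line 3: ['mineral', 'on'] (min_width=10, slack=0)
Line 4: ['capture'] (min_width=7, slack=3)
Line 5: ['salty'] (min_width=5, slack=5)
Line 6: ['journey'] (min_width=7, slack=3)
Line 7: ['stop', 'as'] (min_width=7, slack=3)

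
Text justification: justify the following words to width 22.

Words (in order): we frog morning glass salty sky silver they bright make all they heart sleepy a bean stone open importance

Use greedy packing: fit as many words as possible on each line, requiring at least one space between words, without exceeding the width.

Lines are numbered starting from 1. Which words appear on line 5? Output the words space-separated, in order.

Answer: stone open importance

Derivation:
Line 1: ['we', 'frog', 'morning', 'glass'] (min_width=21, slack=1)
Line 2: ['salty', 'sky', 'silver', 'they'] (min_width=21, slack=1)
Line 3: ['bright', 'make', 'all', 'they'] (min_width=20, slack=2)
Line 4: ['heart', 'sleepy', 'a', 'bean'] (min_width=19, slack=3)
Line 5: ['stone', 'open', 'importance'] (min_width=21, slack=1)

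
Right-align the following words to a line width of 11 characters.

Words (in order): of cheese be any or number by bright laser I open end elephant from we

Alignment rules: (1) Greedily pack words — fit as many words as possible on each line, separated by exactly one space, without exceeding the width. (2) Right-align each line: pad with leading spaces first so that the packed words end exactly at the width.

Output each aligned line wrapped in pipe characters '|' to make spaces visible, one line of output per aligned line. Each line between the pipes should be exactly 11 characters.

Answer: |  of cheese|
|  be any or|
|  number by|
|     bright|
|    laser I|
|   open end|
|   elephant|
|    from we|

Derivation:
Line 1: ['of', 'cheese'] (min_width=9, slack=2)
Line 2: ['be', 'any', 'or'] (min_width=9, slack=2)
Line 3: ['number', 'by'] (min_width=9, slack=2)
Line 4: ['bright'] (min_width=6, slack=5)
Line 5: ['laser', 'I'] (min_width=7, slack=4)
Line 6: ['open', 'end'] (min_width=8, slack=3)
Line 7: ['elephant'] (min_width=8, slack=3)
Line 8: ['from', 'we'] (min_width=7, slack=4)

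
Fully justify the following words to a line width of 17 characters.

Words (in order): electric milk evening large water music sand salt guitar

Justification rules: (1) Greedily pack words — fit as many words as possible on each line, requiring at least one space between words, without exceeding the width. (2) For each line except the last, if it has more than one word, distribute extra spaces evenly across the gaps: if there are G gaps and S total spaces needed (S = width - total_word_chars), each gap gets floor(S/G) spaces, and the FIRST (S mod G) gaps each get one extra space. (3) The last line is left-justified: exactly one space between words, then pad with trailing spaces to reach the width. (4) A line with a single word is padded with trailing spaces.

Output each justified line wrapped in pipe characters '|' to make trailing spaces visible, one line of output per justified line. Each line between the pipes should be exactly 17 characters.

Answer: |electric     milk|
|evening     large|
|water  music sand|
|salt guitar      |

Derivation:
Line 1: ['electric', 'milk'] (min_width=13, slack=4)
Line 2: ['evening', 'large'] (min_width=13, slack=4)
Line 3: ['water', 'music', 'sand'] (min_width=16, slack=1)
Line 4: ['salt', 'guitar'] (min_width=11, slack=6)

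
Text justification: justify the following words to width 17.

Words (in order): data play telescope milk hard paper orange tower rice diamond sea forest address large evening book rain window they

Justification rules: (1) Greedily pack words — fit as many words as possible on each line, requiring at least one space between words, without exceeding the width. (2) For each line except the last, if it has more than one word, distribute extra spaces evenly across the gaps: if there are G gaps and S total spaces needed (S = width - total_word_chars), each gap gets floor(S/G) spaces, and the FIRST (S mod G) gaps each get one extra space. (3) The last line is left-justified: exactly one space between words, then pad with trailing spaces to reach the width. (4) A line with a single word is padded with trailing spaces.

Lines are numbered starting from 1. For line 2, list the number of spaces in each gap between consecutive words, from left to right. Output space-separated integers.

Line 1: ['data', 'play'] (min_width=9, slack=8)
Line 2: ['telescope', 'milk'] (min_width=14, slack=3)
Line 3: ['hard', 'paper', 'orange'] (min_width=17, slack=0)
Line 4: ['tower', 'rice'] (min_width=10, slack=7)
Line 5: ['diamond', 'sea'] (min_width=11, slack=6)
Line 6: ['forest', 'address'] (min_width=14, slack=3)
Line 7: ['large', 'evening'] (min_width=13, slack=4)
Line 8: ['book', 'rain', 'window'] (min_width=16, slack=1)
Line 9: ['they'] (min_width=4, slack=13)

Answer: 4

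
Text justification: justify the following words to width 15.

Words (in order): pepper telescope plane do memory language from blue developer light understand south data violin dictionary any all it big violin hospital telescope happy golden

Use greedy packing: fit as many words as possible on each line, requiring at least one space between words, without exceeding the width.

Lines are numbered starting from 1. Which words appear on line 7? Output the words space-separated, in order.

Line 1: ['pepper'] (min_width=6, slack=9)
Line 2: ['telescope', 'plane'] (min_width=15, slack=0)
Line 3: ['do', 'memory'] (min_width=9, slack=6)
Line 4: ['language', 'from'] (min_width=13, slack=2)
Line 5: ['blue', 'developer'] (min_width=14, slack=1)
Line 6: ['light'] (min_width=5, slack=10)
Line 7: ['understand'] (min_width=10, slack=5)
Line 8: ['south', 'data'] (min_width=10, slack=5)
Line 9: ['violin'] (min_width=6, slack=9)
Line 10: ['dictionary', 'any'] (min_width=14, slack=1)
Line 11: ['all', 'it', 'big'] (min_width=10, slack=5)
Line 12: ['violin', 'hospital'] (min_width=15, slack=0)
Line 13: ['telescope', 'happy'] (min_width=15, slack=0)
Line 14: ['golden'] (min_width=6, slack=9)

Answer: understand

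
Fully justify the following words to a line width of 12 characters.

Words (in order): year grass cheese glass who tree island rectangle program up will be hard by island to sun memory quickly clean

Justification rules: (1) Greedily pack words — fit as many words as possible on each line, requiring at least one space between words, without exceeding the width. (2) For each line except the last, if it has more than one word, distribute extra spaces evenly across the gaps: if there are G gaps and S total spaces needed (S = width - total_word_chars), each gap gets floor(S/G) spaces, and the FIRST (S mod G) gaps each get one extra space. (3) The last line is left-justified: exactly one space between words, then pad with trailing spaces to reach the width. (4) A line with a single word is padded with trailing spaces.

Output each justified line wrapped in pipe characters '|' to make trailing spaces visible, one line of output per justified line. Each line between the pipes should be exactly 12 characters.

Line 1: ['year', 'grass'] (min_width=10, slack=2)
Line 2: ['cheese', 'glass'] (min_width=12, slack=0)
Line 3: ['who', 'tree'] (min_width=8, slack=4)
Line 4: ['island'] (min_width=6, slack=6)
Line 5: ['rectangle'] (min_width=9, slack=3)
Line 6: ['program', 'up'] (min_width=10, slack=2)
Line 7: ['will', 'be', 'hard'] (min_width=12, slack=0)
Line 8: ['by', 'island', 'to'] (min_width=12, slack=0)
Line 9: ['sun', 'memory'] (min_width=10, slack=2)
Line 10: ['quickly'] (min_width=7, slack=5)
Line 11: ['clean'] (min_width=5, slack=7)

Answer: |year   grass|
|cheese glass|
|who     tree|
|island      |
|rectangle   |
|program   up|
|will be hard|
|by island to|
|sun   memory|
|quickly     |
|clean       |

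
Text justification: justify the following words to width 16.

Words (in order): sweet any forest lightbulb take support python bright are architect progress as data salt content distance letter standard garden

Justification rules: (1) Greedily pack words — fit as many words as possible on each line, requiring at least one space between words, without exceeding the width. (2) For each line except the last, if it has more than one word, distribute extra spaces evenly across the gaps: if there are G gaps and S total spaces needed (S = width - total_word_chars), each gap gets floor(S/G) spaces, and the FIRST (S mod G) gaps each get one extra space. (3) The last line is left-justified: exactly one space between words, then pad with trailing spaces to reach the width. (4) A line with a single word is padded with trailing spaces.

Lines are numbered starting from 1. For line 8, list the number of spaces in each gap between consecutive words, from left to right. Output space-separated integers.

Answer: 2

Derivation:
Line 1: ['sweet', 'any', 'forest'] (min_width=16, slack=0)
Line 2: ['lightbulb', 'take'] (min_width=14, slack=2)
Line 3: ['support', 'python'] (min_width=14, slack=2)
Line 4: ['bright', 'are'] (min_width=10, slack=6)
Line 5: ['architect'] (min_width=9, slack=7)
Line 6: ['progress', 'as', 'data'] (min_width=16, slack=0)
Line 7: ['salt', 'content'] (min_width=12, slack=4)
Line 8: ['distance', 'letter'] (min_width=15, slack=1)
Line 9: ['standard', 'garden'] (min_width=15, slack=1)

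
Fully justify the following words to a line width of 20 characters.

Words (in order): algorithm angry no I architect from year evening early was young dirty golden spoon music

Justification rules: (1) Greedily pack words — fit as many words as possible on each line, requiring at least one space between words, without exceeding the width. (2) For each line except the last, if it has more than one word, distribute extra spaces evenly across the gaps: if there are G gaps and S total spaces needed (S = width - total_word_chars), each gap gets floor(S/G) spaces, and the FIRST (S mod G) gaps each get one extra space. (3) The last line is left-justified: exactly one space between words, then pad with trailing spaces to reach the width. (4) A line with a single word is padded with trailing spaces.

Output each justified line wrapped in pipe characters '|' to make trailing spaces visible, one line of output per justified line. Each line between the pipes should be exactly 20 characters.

Line 1: ['algorithm', 'angry', 'no', 'I'] (min_width=20, slack=0)
Line 2: ['architect', 'from', 'year'] (min_width=19, slack=1)
Line 3: ['evening', 'early', 'was'] (min_width=17, slack=3)
Line 4: ['young', 'dirty', 'golden'] (min_width=18, slack=2)
Line 5: ['spoon', 'music'] (min_width=11, slack=9)

Answer: |algorithm angry no I|
|architect  from year|
|evening   early  was|
|young  dirty  golden|
|spoon music         |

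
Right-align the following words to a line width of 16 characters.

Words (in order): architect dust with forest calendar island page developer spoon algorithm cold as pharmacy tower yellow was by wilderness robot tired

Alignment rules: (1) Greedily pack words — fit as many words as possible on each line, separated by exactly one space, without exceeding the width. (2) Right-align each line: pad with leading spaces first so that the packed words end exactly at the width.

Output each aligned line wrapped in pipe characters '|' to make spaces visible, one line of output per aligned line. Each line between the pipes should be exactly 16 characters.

Answer: |  architect dust|
|     with forest|
| calendar island|
|  page developer|
| spoon algorithm|
|cold as pharmacy|
|tower yellow was|
|   by wilderness|
|     robot tired|

Derivation:
Line 1: ['architect', 'dust'] (min_width=14, slack=2)
Line 2: ['with', 'forest'] (min_width=11, slack=5)
Line 3: ['calendar', 'island'] (min_width=15, slack=1)
Line 4: ['page', 'developer'] (min_width=14, slack=2)
Line 5: ['spoon', 'algorithm'] (min_width=15, slack=1)
Line 6: ['cold', 'as', 'pharmacy'] (min_width=16, slack=0)
Line 7: ['tower', 'yellow', 'was'] (min_width=16, slack=0)
Line 8: ['by', 'wilderness'] (min_width=13, slack=3)
Line 9: ['robot', 'tired'] (min_width=11, slack=5)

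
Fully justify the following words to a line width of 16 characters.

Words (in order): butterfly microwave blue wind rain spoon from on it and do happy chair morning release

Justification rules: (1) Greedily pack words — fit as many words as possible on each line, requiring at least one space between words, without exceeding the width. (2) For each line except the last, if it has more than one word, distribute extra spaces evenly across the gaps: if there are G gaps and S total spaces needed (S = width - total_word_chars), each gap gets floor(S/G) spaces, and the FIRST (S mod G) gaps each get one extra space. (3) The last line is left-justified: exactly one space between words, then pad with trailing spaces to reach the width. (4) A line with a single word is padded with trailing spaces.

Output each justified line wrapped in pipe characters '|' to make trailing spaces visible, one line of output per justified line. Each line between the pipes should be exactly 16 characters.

Line 1: ['butterfly'] (min_width=9, slack=7)
Line 2: ['microwave', 'blue'] (min_width=14, slack=2)
Line 3: ['wind', 'rain', 'spoon'] (min_width=15, slack=1)
Line 4: ['from', 'on', 'it', 'and'] (min_width=14, slack=2)
Line 5: ['do', 'happy', 'chair'] (min_width=14, slack=2)
Line 6: ['morning', 'release'] (min_width=15, slack=1)

Answer: |butterfly       |
|microwave   blue|
|wind  rain spoon|
|from  on  it and|
|do  happy  chair|
|morning release |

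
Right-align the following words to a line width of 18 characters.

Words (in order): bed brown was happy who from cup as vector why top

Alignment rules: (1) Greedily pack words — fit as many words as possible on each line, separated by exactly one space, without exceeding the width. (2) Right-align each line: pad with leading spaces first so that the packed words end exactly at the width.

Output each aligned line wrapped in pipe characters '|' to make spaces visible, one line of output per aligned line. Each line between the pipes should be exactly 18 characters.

Line 1: ['bed', 'brown', 'was'] (min_width=13, slack=5)
Line 2: ['happy', 'who', 'from', 'cup'] (min_width=18, slack=0)
Line 3: ['as', 'vector', 'why', 'top'] (min_width=17, slack=1)

Answer: |     bed brown was|
|happy who from cup|
| as vector why top|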